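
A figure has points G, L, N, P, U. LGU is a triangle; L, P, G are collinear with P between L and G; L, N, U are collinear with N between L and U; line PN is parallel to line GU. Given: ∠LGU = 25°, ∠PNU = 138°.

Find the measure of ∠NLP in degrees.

1. ∠LPN = 25°  [PN∥GU, corresponding at P]
2. ∠LNP = 42°  [linear pair at N on LU]
3. ∠NLP = 113°  [△LPN]

∠NLP = 113°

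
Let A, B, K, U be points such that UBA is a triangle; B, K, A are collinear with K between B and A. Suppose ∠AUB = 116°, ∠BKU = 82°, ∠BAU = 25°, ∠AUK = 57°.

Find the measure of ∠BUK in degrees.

1. ∠ABU = 39°  [△UBA]
2. ∠KBU = 39°  [K on ray BA]
3. ∠BUK = 59°  [△UBK]

∠BUK = 59°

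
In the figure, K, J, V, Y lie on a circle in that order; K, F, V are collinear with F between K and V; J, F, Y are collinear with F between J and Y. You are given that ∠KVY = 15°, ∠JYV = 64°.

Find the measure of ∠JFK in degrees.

1. ∠KJY = 15°  [same arc KY]
2. ∠JKV = 64°  [same arc JV]
3. ∠JFK = 101°  [△KFJ]

∠JFK = 101°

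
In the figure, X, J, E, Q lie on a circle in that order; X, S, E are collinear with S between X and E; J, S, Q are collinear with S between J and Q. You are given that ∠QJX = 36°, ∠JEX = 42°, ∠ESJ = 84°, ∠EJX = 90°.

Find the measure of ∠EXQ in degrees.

1. ∠QEX = 36°  [same arc XQ]
2. ∠EQX = 90°  [cyclic XJEQ, opposite ∠J+∠Q]
3. ∠EXQ = 54°  [△XEQ]

∠EXQ = 54°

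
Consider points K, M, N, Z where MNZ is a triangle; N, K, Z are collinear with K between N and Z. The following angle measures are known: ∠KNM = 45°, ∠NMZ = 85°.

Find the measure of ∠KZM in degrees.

1. ∠MNZ = 45°  [K on ray NZ]
2. ∠MZN = 50°  [△MNZ]
3. ∠KZM = 50°  [K on ray ZN]

∠KZM = 50°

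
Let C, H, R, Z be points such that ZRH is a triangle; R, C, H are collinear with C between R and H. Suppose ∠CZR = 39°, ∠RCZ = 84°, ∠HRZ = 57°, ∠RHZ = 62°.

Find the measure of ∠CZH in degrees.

1. ∠HCZ = 96°  [linear pair at C on RH]
2. ∠CHZ = 62°  [C on ray HR]
3. ∠CZH = 22°  [△ZCH]

∠CZH = 22°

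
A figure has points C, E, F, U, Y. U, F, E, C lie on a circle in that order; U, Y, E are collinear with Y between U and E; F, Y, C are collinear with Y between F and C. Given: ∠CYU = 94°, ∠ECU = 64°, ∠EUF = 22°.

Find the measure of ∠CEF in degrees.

1. ∠EYF = 94°  [vertical angles at Y]
2. ∠EFU = 116°  [cyclic UFEC, opposite ∠F+∠C]
3. ∠ECF = 22°  [same arc FE]
4. ∠FEU = 42°  [△UFE]
5. ∠CFE = 44°  [△FYE]
6. ∠CEF = 114°  [△FEC]

∠CEF = 114°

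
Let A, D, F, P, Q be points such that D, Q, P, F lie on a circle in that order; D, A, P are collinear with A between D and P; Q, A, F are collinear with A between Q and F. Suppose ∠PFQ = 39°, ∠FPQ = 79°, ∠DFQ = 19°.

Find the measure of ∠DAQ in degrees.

∠DAQ = 81°

1. ∠PDQ = 39°  [same arc QP]
2. ∠FDQ = 101°  [cyclic DQPF, opposite ∠D+∠P]
3. ∠DQF = 60°  [△DQF]
4. ∠DAQ = 81°  [△DAQ]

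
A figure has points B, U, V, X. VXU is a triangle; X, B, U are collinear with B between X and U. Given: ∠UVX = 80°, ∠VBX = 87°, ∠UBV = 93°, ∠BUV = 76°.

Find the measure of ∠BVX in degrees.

∠BVX = 69°

1. ∠VUX = 76°  [B on ray UX]
2. ∠UXV = 24°  [△VXU]
3. ∠BXV = 24°  [B on ray XU]
4. ∠BVX = 69°  [△VXB]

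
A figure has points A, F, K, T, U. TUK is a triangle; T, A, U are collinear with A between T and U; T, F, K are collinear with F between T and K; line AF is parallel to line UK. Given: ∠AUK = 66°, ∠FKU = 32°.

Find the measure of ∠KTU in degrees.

∠KTU = 82°

1. ∠KUT = 66°  [A on ray UT]
2. ∠TKU = 32°  [F on ray KT]
3. ∠KTU = 82°  [△TUK]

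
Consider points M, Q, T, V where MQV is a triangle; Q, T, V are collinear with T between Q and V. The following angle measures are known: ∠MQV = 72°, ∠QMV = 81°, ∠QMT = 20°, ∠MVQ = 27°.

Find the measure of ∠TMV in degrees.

∠TMV = 61°

1. ∠MQT = 72°  [T on ray QV]
2. ∠MTQ = 88°  [△MQT]
3. ∠MVT = 27°  [T on ray VQ]
4. ∠MTV = 92°  [linear pair at T on QV]
5. ∠TMV = 61°  [△MTV]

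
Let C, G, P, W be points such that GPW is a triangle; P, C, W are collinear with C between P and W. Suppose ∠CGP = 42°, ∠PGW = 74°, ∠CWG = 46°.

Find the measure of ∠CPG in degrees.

∠CPG = 60°

1. ∠GWP = 46°  [C on ray WP]
2. ∠GPW = 60°  [△GPW]
3. ∠CPG = 60°  [C on ray PW]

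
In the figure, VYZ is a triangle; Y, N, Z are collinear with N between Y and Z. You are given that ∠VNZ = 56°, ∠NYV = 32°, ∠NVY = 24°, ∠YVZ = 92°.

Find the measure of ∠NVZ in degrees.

∠NVZ = 68°

1. ∠VYZ = 32°  [N on ray YZ]
2. ∠VZY = 56°  [△VYZ]
3. ∠NZV = 56°  [N on ray ZY]
4. ∠NVZ = 68°  [△VNZ]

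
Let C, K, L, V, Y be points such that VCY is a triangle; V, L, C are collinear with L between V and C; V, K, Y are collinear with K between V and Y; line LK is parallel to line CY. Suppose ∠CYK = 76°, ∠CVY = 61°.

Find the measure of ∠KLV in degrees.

1. ∠CYV = 76°  [K on ray YV]
2. ∠VCY = 43°  [△VCY]
3. ∠KLV = 43°  [LK∥CY, corresponding at L]

∠KLV = 43°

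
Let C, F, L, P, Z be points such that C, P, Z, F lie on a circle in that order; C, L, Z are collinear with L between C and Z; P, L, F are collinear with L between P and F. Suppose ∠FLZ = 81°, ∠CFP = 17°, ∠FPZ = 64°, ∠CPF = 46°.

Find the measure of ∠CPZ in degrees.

∠CPZ = 110°

1. ∠CLP = 81°  [vertical angles at L]
2. ∠CZP = 17°  [same arc CP]
3. ∠PCZ = 53°  [△CLP]
4. ∠CPZ = 110°  [△CPZ]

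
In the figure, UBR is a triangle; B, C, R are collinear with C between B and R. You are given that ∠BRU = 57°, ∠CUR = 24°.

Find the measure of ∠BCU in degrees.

1. ∠CRU = 57°  [C on ray RB]
2. ∠RCU = 99°  [△UCR]
3. ∠BCU = 81°  [linear pair at C on BR]

∠BCU = 81°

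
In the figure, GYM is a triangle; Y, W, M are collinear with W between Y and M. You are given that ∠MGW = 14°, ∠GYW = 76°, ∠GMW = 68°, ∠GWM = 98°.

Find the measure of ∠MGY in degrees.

∠MGY = 36°

1. ∠GYM = 76°  [W on ray YM]
2. ∠GMY = 68°  [W on ray MY]
3. ∠MGY = 36°  [△GYM]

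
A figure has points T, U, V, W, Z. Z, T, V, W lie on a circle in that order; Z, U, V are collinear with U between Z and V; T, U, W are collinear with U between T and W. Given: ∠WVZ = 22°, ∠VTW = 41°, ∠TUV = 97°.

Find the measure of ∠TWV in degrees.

1. ∠WTZ = 22°  [same arc ZW]
2. ∠TUZ = 83°  [linear pair at U on ZV]
3. ∠TZV = 75°  [△ZUT]
4. ∠TWV = 75°  [same arc TV]

∠TWV = 75°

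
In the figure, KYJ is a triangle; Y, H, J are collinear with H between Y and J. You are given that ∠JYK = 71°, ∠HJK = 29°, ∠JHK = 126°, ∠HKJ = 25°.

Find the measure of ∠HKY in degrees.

∠HKY = 55°

1. ∠HYK = 71°  [H on ray YJ]
2. ∠KHY = 54°  [linear pair at H on YJ]
3. ∠HKY = 55°  [△KYH]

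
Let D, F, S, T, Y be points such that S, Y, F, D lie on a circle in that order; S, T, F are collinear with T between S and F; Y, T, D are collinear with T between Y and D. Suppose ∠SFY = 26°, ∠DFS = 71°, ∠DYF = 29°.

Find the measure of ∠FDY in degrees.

∠FDY = 54°

1. ∠FTY = 125°  [△YTF]
2. ∠DYS = 71°  [same arc SD]
3. ∠STY = 55°  [linear pair at T on SF]
4. ∠FSY = 54°  [△STY]
5. ∠FDY = 54°  [same arc YF]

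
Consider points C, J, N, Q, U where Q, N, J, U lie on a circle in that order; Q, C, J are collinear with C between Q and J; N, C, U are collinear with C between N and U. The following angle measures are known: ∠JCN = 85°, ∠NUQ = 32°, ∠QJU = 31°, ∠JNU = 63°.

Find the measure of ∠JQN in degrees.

∠JQN = 54°

1. ∠NCQ = 95°  [linear pair at C on QJ]
2. ∠QNU = 31°  [same arc QU]
3. ∠JQN = 54°  [△QCN]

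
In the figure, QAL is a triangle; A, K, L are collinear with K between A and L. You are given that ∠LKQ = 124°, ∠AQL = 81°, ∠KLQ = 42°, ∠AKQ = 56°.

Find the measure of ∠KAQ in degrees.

1. ∠ALQ = 42°  [K on ray LA]
2. ∠LAQ = 57°  [△QAL]
3. ∠KAQ = 57°  [K on ray AL]

∠KAQ = 57°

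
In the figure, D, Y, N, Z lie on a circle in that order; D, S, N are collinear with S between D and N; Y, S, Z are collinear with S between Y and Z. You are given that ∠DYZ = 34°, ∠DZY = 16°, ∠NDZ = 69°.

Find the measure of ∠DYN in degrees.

1. ∠DNZ = 34°  [same arc DZ]
2. ∠DZN = 77°  [△DNZ]
3. ∠DYN = 103°  [cyclic DYNZ, opposite ∠Y+∠Z]

∠DYN = 103°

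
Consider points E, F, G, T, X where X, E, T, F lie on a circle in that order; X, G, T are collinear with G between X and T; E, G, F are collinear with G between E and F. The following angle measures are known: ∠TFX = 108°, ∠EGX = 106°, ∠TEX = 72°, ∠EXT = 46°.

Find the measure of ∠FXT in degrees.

∠FXT = 44°

1. ∠FGT = 106°  [vertical angles at G]
2. ∠ETX = 62°  [△XET]
3. ∠FGX = 74°  [linear pair at G on XT]
4. ∠EFX = 62°  [same arc XE]
5. ∠FXT = 44°  [△XGF]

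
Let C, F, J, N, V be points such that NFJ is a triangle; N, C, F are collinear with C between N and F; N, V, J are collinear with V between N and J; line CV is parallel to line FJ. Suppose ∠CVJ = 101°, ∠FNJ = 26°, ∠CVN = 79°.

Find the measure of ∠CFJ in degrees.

∠CFJ = 75°

1. ∠CNV = 26°  [C on NF, V on NJ]
2. ∠NCV = 75°  [△NCV]
3. ∠FCV = 105°  [linear pair at C on NF]
4. ∠CFJ = 75°  [CV∥FJ, co-interior at F–C]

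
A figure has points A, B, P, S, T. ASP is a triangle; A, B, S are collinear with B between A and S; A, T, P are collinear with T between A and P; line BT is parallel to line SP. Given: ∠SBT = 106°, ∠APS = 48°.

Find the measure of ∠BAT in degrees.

1. ∠ABT = 74°  [linear pair at B on AS]
2. ∠ATB = 48°  [BT∥SP, corresponding at T]
3. ∠BAT = 58°  [△ABT]

∠BAT = 58°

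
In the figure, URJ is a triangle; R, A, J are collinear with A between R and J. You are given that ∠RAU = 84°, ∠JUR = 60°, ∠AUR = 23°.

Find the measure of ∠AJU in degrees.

∠AJU = 47°

1. ∠ARU = 73°  [△URA]
2. ∠JRU = 73°  [A on ray RJ]
3. ∠RJU = 47°  [△URJ]
4. ∠AJU = 47°  [A on ray JR]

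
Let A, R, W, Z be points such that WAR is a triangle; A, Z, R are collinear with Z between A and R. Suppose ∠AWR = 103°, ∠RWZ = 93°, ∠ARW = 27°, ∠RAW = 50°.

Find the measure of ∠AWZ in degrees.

1. ∠WRZ = 27°  [Z on ray RA]
2. ∠WAZ = 50°  [Z on ray AR]
3. ∠RZW = 60°  [△WZR]
4. ∠AZW = 120°  [linear pair at Z on AR]
5. ∠AWZ = 10°  [△WAZ]

∠AWZ = 10°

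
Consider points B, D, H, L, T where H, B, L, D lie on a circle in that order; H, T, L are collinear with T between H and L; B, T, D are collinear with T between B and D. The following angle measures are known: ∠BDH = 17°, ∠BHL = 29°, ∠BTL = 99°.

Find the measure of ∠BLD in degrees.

∠BLD = 87°

1. ∠BLH = 17°  [same arc HB]
2. ∠BDL = 29°  [same arc BL]
3. ∠DBL = 64°  [△BTL]
4. ∠BLD = 87°  [△BLD]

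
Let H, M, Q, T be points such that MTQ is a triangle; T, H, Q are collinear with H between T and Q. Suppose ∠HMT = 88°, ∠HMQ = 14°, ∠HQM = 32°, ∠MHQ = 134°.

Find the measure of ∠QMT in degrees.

∠QMT = 102°

1. ∠MQT = 32°  [H on ray QT]
2. ∠MHT = 46°  [linear pair at H on TQ]
3. ∠HTM = 46°  [△MTH]
4. ∠MTQ = 46°  [H on ray TQ]
5. ∠QMT = 102°  [△MTQ]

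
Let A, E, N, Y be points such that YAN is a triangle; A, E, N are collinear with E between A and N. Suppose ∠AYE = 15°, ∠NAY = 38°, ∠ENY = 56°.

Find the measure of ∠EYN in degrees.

1. ∠EAY = 38°  [E on ray AN]
2. ∠AEY = 127°  [△YAE]
3. ∠NEY = 53°  [linear pair at E on AN]
4. ∠EYN = 71°  [△YEN]

∠EYN = 71°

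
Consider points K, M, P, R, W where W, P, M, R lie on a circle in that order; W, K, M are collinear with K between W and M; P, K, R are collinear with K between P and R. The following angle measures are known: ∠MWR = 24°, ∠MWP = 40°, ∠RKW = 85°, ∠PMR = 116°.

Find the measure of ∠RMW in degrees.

∠RMW = 45°

1. ∠MRP = 40°  [same arc PM]
2. ∠MKR = 95°  [linear pair at K on WM]
3. ∠RMW = 45°  [△MKR]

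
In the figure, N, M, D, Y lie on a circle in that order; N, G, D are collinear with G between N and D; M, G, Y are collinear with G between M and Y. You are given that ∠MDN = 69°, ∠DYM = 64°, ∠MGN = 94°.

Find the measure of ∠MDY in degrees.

∠MDY = 91°

1. ∠MYN = 69°  [same arc NM]
2. ∠DNM = 64°  [same arc MD]
3. ∠NMY = 22°  [△NGM]
4. ∠MNY = 89°  [△NMY]
5. ∠MDY = 91°  [cyclic NMDY, opposite ∠N+∠D]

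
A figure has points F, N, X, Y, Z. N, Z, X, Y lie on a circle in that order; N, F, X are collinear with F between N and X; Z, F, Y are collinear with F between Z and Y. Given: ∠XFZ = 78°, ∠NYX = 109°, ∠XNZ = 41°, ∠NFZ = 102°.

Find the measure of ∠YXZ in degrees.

1. ∠NZX = 71°  [cyclic NZXY, opposite ∠Z+∠Y]
2. ∠XYZ = 41°  [same arc ZX]
3. ∠NXZ = 68°  [△NZX]
4. ∠XZY = 34°  [△ZFX]
5. ∠YXZ = 105°  [△ZXY]

∠YXZ = 105°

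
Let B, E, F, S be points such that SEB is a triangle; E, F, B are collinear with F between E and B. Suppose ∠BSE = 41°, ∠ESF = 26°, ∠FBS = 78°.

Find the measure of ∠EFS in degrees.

1. ∠EBS = 78°  [F on ray BE]
2. ∠BES = 61°  [△SEB]
3. ∠FES = 61°  [F on ray EB]
4. ∠EFS = 93°  [△SEF]

∠EFS = 93°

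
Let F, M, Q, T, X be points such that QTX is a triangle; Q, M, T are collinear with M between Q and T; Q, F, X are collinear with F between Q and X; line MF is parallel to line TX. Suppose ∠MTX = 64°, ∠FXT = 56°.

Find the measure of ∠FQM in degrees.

∠FQM = 60°

1. ∠QTX = 64°  [M on ray TQ]
2. ∠QXT = 56°  [F on ray XQ]
3. ∠TQX = 60°  [△QTX]
4. ∠FQM = 60°  [M on QT, F on QX]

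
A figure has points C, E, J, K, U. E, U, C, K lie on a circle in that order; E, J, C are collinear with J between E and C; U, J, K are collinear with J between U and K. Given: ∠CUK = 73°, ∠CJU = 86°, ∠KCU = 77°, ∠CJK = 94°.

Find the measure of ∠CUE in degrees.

∠CUE = 129°

1. ∠CKU = 30°  [△UCK]
2. ∠ECU = 21°  [△UJC]
3. ∠CEU = 30°  [same arc UC]
4. ∠CUE = 129°  [△EUC]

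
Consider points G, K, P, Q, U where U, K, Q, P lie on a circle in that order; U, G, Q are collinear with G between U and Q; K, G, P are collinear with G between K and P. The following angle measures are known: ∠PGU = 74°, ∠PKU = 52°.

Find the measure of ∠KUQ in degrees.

1. ∠KGQ = 74°  [vertical angles at G]
2. ∠KGU = 106°  [linear pair at G on UQ]
3. ∠KUQ = 22°  [△UGK]

∠KUQ = 22°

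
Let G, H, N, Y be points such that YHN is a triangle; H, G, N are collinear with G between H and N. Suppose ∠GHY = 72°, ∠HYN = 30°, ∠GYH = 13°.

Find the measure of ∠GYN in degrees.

∠GYN = 17°

1. ∠HGY = 95°  [△YHG]
2. ∠NHY = 72°  [G on ray HN]
3. ∠HNY = 78°  [△YHN]
4. ∠NGY = 85°  [linear pair at G on HN]
5. ∠GNY = 78°  [G on ray NH]
6. ∠GYN = 17°  [△YGN]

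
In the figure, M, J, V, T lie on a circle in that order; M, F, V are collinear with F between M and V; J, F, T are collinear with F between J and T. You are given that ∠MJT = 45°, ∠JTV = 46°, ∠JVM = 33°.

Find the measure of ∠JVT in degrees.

1. ∠JTM = 33°  [same arc MJ]
2. ∠JMT = 102°  [△MJT]
3. ∠JVT = 78°  [cyclic MJVT, opposite ∠M+∠V]

∠JVT = 78°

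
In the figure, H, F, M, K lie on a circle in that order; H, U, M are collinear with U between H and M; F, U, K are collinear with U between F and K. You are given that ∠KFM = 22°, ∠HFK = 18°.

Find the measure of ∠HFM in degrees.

∠HFM = 40°

1. ∠KHM = 22°  [same arc MK]
2. ∠HMK = 18°  [same arc HK]
3. ∠HKM = 140°  [△HMK]
4. ∠HFM = 40°  [cyclic HFMK, opposite ∠F+∠K]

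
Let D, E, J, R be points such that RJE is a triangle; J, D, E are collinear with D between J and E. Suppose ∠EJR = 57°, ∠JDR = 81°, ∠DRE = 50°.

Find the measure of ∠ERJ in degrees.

∠ERJ = 92°

1. ∠EDR = 99°  [linear pair at D on JE]
2. ∠DER = 31°  [△RDE]
3. ∠JER = 31°  [D on ray EJ]
4. ∠ERJ = 92°  [△RJE]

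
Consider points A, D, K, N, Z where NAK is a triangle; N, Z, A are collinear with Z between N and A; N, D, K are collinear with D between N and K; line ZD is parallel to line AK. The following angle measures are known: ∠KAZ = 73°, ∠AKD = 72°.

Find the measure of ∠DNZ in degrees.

∠DNZ = 35°

1. ∠KAN = 73°  [Z on ray AN]
2. ∠AKN = 72°  [D on ray KN]
3. ∠ANK = 35°  [△NAK]
4. ∠DNZ = 35°  [Z on NA, D on NK]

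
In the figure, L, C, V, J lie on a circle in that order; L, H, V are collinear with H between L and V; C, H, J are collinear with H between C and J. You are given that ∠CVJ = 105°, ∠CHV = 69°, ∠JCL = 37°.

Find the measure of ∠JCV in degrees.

1. ∠CLJ = 75°  [cyclic LCVJ, opposite ∠L+∠V]
2. ∠JHL = 69°  [vertical angles at H]
3. ∠CJL = 68°  [△LCJ]
4. ∠JLV = 43°  [△LHJ]
5. ∠JCV = 43°  [same arc VJ]

∠JCV = 43°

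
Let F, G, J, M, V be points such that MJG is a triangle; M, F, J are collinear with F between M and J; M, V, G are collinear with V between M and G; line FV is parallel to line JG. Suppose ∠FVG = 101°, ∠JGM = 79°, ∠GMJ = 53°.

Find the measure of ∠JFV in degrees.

1. ∠FVM = 79°  [linear pair at V on MG]
2. ∠FMV = 53°  [F on MJ, V on MG]
3. ∠MFV = 48°  [△MFV]
4. ∠JFV = 132°  [linear pair at F on MJ]

∠JFV = 132°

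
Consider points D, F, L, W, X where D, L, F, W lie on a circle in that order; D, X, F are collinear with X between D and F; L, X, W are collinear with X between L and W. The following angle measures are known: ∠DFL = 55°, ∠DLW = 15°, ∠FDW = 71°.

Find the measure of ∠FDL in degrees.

∠FDL = 39°

1. ∠DWL = 55°  [same arc DL]
2. ∠LDW = 110°  [△DLW]
3. ∠FLW = 71°  [same arc FW]
4. ∠LFW = 70°  [cyclic DLFW, opposite ∠D+∠F]
5. ∠FWL = 39°  [△LFW]
6. ∠FDL = 39°  [same arc LF]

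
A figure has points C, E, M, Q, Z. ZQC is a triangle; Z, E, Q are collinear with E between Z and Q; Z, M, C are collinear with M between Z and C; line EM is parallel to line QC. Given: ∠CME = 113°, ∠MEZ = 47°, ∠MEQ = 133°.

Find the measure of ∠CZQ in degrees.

∠CZQ = 66°

1. ∠EMZ = 67°  [linear pair at M on ZC]
2. ∠EZM = 66°  [△ZEM]
3. ∠CZQ = 66°  [E on ZQ, M on ZC]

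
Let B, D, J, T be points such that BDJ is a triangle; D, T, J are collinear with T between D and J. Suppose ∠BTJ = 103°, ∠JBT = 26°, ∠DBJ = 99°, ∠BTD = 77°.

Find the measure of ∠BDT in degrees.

1. ∠BJT = 51°  [△BTJ]
2. ∠BJD = 51°  [T on ray JD]
3. ∠BDJ = 30°  [△BDJ]
4. ∠BDT = 30°  [T on ray DJ]

∠BDT = 30°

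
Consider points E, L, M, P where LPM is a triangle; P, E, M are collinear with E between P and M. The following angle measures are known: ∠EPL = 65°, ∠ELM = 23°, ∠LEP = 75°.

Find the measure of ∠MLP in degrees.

∠MLP = 63°

1. ∠LPM = 65°  [E on ray PM]
2. ∠LEM = 105°  [linear pair at E on PM]
3. ∠EML = 52°  [△LEM]
4. ∠LMP = 52°  [E on ray MP]
5. ∠MLP = 63°  [△LPM]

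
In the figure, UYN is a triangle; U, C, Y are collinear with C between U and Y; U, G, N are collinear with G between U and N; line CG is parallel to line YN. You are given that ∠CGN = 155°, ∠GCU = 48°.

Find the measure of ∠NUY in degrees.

∠NUY = 107°

1. ∠CGU = 25°  [linear pair at G on UN]
2. ∠CUG = 107°  [△UCG]
3. ∠NUY = 107°  [C on UY, G on UN]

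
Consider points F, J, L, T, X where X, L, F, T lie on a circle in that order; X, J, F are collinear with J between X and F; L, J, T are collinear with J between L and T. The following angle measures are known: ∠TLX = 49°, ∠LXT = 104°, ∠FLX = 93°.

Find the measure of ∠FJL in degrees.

∠FJL = 109°

1. ∠TFX = 49°  [same arc XT]
2. ∠LTX = 27°  [△XLT]
3. ∠FTX = 87°  [cyclic XLFT, opposite ∠L+∠T]
4. ∠FXT = 44°  [△XFT]
5. ∠LFX = 27°  [same arc XL]
6. ∠FLT = 44°  [same arc FT]
7. ∠FJL = 109°  [△LJF]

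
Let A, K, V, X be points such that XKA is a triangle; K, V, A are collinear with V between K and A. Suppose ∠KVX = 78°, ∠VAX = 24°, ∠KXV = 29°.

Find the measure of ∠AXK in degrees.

1. ∠VKX = 73°  [△XKV]
2. ∠KAX = 24°  [V on ray AK]
3. ∠AKX = 73°  [V on ray KA]
4. ∠AXK = 83°  [△XKA]

∠AXK = 83°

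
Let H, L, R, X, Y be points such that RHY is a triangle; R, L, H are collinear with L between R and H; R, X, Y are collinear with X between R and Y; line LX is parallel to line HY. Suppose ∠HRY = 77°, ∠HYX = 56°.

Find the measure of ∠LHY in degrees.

∠LHY = 47°

1. ∠HYR = 56°  [X on ray YR]
2. ∠RHY = 47°  [△RHY]
3. ∠LHY = 47°  [L on ray HR]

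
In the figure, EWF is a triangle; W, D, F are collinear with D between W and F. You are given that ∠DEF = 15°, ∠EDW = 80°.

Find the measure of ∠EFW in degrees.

1. ∠EDF = 100°  [linear pair at D on WF]
2. ∠DFE = 65°  [△EDF]
3. ∠EFW = 65°  [D on ray FW]

∠EFW = 65°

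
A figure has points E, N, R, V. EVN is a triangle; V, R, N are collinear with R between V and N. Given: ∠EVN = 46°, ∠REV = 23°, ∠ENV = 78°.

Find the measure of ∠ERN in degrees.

1. ∠EVR = 46°  [R on ray VN]
2. ∠ERV = 111°  [△EVR]
3. ∠ERN = 69°  [linear pair at R on VN]

∠ERN = 69°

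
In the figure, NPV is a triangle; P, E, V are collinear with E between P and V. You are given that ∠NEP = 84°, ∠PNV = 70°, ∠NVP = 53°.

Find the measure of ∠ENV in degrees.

1. ∠NEV = 96°  [linear pair at E on PV]
2. ∠EVN = 53°  [E on ray VP]
3. ∠ENV = 31°  [△NEV]

∠ENV = 31°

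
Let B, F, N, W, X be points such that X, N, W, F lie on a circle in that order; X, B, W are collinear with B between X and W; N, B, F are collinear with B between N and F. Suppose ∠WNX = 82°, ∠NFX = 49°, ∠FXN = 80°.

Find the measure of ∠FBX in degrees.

1. ∠WFX = 98°  [cyclic XNWF, opposite ∠N+∠F]
2. ∠FNX = 51°  [△XNF]
3. ∠FWX = 51°  [same arc XF]
4. ∠FXW = 31°  [△XWF]
5. ∠FBX = 100°  [△XBF]

∠FBX = 100°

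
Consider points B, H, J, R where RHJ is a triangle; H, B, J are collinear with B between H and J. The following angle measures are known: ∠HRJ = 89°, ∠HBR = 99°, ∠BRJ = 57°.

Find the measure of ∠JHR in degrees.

∠JHR = 49°

1. ∠JBR = 81°  [linear pair at B on HJ]
2. ∠BJR = 42°  [△RBJ]
3. ∠HJR = 42°  [B on ray JH]
4. ∠JHR = 49°  [△RHJ]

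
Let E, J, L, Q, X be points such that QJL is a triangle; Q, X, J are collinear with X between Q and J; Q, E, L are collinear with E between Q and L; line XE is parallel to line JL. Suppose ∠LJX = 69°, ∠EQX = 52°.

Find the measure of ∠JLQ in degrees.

∠JLQ = 59°

1. ∠LJQ = 69°  [X on ray JQ]
2. ∠JQL = 52°  [X on QJ, E on QL]
3. ∠JLQ = 59°  [△QJL]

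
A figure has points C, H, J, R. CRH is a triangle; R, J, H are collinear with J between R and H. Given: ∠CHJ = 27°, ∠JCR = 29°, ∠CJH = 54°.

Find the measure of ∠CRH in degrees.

1. ∠CJR = 126°  [linear pair at J on RH]
2. ∠CRJ = 25°  [△CRJ]
3. ∠CRH = 25°  [J on ray RH]

∠CRH = 25°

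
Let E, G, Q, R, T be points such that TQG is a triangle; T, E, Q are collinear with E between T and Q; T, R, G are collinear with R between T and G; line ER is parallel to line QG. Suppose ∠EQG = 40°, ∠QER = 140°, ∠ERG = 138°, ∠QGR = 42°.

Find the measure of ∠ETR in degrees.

1. ∠RET = 40°  [linear pair at E on TQ]
2. ∠ERT = 42°  [linear pair at R on TG]
3. ∠ETR = 98°  [△TER]

∠ETR = 98°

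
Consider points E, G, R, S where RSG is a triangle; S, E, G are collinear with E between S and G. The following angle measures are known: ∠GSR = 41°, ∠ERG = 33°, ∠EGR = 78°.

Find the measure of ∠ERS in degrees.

∠ERS = 28°

1. ∠ESR = 41°  [E on ray SG]
2. ∠GER = 69°  [△REG]
3. ∠RES = 111°  [linear pair at E on SG]
4. ∠ERS = 28°  [△RSE]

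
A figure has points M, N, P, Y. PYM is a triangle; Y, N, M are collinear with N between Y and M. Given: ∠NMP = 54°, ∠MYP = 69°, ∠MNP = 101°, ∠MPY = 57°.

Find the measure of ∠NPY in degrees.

∠NPY = 32°

1. ∠NYP = 69°  [N on ray YM]
2. ∠PNY = 79°  [linear pair at N on YM]
3. ∠NPY = 32°  [△PYN]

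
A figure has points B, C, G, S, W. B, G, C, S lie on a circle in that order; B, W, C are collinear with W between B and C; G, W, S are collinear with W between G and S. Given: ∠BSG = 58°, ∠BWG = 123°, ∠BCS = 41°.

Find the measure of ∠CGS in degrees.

1. ∠BCG = 58°  [same arc BG]
2. ∠CWG = 57°  [linear pair at W on BC]
3. ∠CGS = 65°  [△GWC]

∠CGS = 65°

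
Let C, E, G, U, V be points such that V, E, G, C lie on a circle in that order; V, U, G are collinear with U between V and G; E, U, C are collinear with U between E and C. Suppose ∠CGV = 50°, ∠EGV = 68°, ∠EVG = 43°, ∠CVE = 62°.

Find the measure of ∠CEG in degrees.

1. ∠ECG = 43°  [same arc EG]
2. ∠CGE = 118°  [cyclic VEGC, opposite ∠V+∠G]
3. ∠CEG = 19°  [△EGC]

∠CEG = 19°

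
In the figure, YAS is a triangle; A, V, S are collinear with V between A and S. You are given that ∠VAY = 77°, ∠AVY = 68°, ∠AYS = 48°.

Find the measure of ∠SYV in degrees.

1. ∠SAY = 77°  [V on ray AS]
2. ∠SVY = 112°  [linear pair at V on AS]
3. ∠ASY = 55°  [△YAS]
4. ∠VSY = 55°  [V on ray SA]
5. ∠SYV = 13°  [△YVS]

∠SYV = 13°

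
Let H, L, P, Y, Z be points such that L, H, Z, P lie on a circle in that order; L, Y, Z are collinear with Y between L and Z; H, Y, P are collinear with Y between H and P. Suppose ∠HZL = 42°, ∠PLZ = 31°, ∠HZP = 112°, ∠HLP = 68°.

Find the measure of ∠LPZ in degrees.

1. ∠HPL = 42°  [same arc LH]
2. ∠PHZ = 31°  [same arc ZP]
3. ∠LYP = 107°  [△LYP]
4. ∠HPZ = 37°  [△HZP]
5. ∠PYZ = 73°  [linear pair at Y on LZ]
6. ∠LZP = 70°  [△ZYP]
7. ∠LPZ = 79°  [△LZP]

∠LPZ = 79°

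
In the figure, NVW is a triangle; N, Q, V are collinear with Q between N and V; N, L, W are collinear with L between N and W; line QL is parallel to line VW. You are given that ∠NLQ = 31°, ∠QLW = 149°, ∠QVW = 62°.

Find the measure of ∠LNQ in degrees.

∠LNQ = 87°

1. ∠NWV = 31°  [QL∥VW, corresponding at L]
2. ∠NVW = 62°  [Q on ray VN]
3. ∠VNW = 87°  [△NVW]
4. ∠LNQ = 87°  [Q on NV, L on NW]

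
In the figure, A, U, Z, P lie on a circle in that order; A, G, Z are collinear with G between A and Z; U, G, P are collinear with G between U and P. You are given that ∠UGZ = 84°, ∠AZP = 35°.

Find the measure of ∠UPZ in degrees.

1. ∠AGP = 84°  [vertical angles at G]
2. ∠PGZ = 96°  [linear pair at G on AZ]
3. ∠UPZ = 49°  [△ZGP]

∠UPZ = 49°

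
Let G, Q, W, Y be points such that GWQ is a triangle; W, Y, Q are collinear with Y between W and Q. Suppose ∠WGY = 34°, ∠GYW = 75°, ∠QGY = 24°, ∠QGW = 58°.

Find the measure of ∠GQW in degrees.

1. ∠GYQ = 105°  [linear pair at Y on WQ]
2. ∠GQY = 51°  [△GYQ]
3. ∠GQW = 51°  [Y on ray QW]

∠GQW = 51°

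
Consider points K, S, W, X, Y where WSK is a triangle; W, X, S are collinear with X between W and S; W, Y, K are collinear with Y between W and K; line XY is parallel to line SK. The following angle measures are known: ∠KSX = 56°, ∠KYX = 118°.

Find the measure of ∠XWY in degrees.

1. ∠KSW = 56°  [X on ray SW]
2. ∠WYX = 62°  [linear pair at Y on WK]
3. ∠WXY = 56°  [XY∥SK, corresponding at X]
4. ∠XWY = 62°  [△WXY]

∠XWY = 62°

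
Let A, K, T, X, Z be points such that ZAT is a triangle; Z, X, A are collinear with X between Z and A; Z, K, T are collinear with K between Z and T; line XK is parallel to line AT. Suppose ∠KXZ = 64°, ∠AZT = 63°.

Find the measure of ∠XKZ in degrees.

∠XKZ = 53°

1. ∠TAZ = 64°  [XK∥AT, corresponding at X]
2. ∠ATZ = 53°  [△ZAT]
3. ∠XKZ = 53°  [XK∥AT, corresponding at K]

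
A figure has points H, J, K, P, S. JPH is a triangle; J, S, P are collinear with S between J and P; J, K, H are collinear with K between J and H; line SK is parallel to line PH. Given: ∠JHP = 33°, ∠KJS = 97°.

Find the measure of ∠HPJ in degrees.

1. ∠JKS = 33°  [SK∥PH, corresponding at K]
2. ∠JSK = 50°  [△JSK]
3. ∠HPJ = 50°  [SK∥PH, corresponding at S]

∠HPJ = 50°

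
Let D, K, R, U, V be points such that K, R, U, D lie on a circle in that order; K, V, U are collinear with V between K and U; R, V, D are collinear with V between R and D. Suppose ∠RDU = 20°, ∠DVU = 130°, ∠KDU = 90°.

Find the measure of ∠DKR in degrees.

1. ∠RKU = 20°  [same arc RU]
2. ∠DUK = 30°  [△UVD]
3. ∠KVR = 130°  [vertical angles at V]
4. ∠DVK = 50°  [linear pair at V on KU]
5. ∠DKU = 60°  [△KUD]
6. ∠DRK = 30°  [△KVR]
7. ∠KDR = 70°  [△KVD]
8. ∠DKR = 80°  [△KRD]

∠DKR = 80°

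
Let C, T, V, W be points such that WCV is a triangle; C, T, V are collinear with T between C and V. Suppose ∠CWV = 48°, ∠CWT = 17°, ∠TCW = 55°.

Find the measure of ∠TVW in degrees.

∠TVW = 77°

1. ∠VCW = 55°  [T on ray CV]
2. ∠CVW = 77°  [△WCV]
3. ∠TVW = 77°  [T on ray VC]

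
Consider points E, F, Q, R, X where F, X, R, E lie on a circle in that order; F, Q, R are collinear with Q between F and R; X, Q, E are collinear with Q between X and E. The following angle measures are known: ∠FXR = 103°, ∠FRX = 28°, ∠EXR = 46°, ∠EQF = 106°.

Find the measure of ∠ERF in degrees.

1. ∠FER = 77°  [cyclic FXRE, opposite ∠X+∠E]
2. ∠EFR = 46°  [same arc RE]
3. ∠ERF = 57°  [△FRE]

∠ERF = 57°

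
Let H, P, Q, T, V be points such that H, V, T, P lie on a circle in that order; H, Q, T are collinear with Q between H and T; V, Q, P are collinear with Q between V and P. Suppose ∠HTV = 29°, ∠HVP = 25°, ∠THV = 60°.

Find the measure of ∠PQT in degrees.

1. ∠HTP = 25°  [same arc HP]
2. ∠TPV = 60°  [same arc VT]
3. ∠PQT = 95°  [△TQP]

∠PQT = 95°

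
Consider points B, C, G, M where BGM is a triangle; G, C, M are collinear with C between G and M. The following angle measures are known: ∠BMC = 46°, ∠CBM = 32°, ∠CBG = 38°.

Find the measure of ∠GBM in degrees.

∠GBM = 70°

1. ∠BCM = 102°  [△BCM]
2. ∠BMG = 46°  [C on ray MG]
3. ∠BCG = 78°  [linear pair at C on GM]
4. ∠BGC = 64°  [△BGC]
5. ∠BGM = 64°  [C on ray GM]
6. ∠GBM = 70°  [△BGM]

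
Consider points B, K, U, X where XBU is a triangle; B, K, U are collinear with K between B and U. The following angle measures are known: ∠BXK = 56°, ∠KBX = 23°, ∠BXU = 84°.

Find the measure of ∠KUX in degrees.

1. ∠UBX = 23°  [K on ray BU]
2. ∠BUX = 73°  [△XBU]
3. ∠KUX = 73°  [K on ray UB]

∠KUX = 73°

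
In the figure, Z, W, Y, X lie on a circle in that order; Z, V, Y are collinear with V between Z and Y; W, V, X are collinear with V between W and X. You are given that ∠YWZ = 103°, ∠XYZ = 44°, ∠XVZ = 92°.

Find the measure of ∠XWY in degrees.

1. ∠YXZ = 77°  [cyclic ZWYX, opposite ∠W+∠X]
2. ∠XZY = 59°  [△ZYX]
3. ∠XWY = 59°  [same arc YX]

∠XWY = 59°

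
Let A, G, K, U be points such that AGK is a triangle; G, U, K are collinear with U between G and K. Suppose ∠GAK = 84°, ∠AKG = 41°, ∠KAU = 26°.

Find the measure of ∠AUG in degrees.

1. ∠AKU = 41°  [U on ray KG]
2. ∠AUK = 113°  [△AUK]
3. ∠AUG = 67°  [linear pair at U on GK]

∠AUG = 67°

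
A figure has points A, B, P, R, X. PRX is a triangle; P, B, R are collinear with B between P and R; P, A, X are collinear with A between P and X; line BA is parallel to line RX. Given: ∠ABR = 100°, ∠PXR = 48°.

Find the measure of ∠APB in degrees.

∠APB = 52°

1. ∠ABP = 80°  [linear pair at B on PR]
2. ∠BAP = 48°  [BA∥RX, corresponding at A]
3. ∠APB = 52°  [△PBA]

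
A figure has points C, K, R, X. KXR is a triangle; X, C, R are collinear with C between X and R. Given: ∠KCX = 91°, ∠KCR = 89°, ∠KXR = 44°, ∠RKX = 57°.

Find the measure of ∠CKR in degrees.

1. ∠KRX = 79°  [△KXR]
2. ∠CRK = 79°  [C on ray RX]
3. ∠CKR = 12°  [△KCR]

∠CKR = 12°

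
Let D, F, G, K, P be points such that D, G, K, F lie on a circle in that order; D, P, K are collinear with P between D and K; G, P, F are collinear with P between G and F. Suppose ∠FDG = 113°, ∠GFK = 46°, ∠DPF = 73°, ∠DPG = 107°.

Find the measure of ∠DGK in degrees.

∠DGK = 94°

1. ∠FKG = 67°  [cyclic DGKF, opposite ∠D+∠K]
2. ∠GDK = 46°  [same arc GK]
3. ∠FGK = 67°  [△GKF]
4. ∠GPK = 73°  [vertical angles at P]
5. ∠DKG = 40°  [△GPK]
6. ∠DGK = 94°  [△DGK]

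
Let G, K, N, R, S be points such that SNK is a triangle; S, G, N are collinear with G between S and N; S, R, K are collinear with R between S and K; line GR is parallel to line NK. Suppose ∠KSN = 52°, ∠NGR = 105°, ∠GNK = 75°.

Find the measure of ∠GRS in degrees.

1. ∠GSR = 52°  [G on SN, R on SK]
2. ∠RGS = 75°  [linear pair at G on SN]
3. ∠GRS = 53°  [△SGR]

∠GRS = 53°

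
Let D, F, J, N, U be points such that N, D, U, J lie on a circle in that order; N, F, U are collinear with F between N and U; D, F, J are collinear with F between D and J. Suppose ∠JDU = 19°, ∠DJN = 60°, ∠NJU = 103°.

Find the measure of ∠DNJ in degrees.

∠DNJ = 62°

1. ∠JNU = 19°  [same arc UJ]
2. ∠JUN = 58°  [△NUJ]
3. ∠JDN = 58°  [same arc NJ]
4. ∠DNJ = 62°  [△NDJ]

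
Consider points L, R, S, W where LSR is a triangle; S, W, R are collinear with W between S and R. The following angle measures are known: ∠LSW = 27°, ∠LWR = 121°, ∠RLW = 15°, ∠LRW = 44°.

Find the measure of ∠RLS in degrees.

1. ∠LSR = 27°  [W on ray SR]
2. ∠LRS = 44°  [W on ray RS]
3. ∠RLS = 109°  [△LSR]

∠RLS = 109°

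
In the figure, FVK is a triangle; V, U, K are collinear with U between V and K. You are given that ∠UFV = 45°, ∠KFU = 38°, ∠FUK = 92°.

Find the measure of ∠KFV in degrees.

1. ∠FKU = 50°  [△FUK]
2. ∠FUV = 88°  [linear pair at U on VK]
3. ∠FKV = 50°  [U on ray KV]
4. ∠FVU = 47°  [△FVU]
5. ∠FVK = 47°  [U on ray VK]
6. ∠KFV = 83°  [△FVK]

∠KFV = 83°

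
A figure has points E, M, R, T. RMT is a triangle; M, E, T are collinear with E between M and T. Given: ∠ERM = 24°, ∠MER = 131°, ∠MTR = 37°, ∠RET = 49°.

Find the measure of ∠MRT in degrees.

1. ∠EMR = 25°  [△RME]
2. ∠RMT = 25°  [E on ray MT]
3. ∠MRT = 118°  [△RMT]

∠MRT = 118°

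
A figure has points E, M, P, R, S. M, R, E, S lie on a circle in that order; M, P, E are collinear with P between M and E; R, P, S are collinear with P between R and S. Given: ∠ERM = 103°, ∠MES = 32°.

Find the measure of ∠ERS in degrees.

∠ERS = 71°

1. ∠ESM = 77°  [cyclic MRES, opposite ∠R+∠S]
2. ∠EMS = 71°  [△MES]
3. ∠ERS = 71°  [same arc ES]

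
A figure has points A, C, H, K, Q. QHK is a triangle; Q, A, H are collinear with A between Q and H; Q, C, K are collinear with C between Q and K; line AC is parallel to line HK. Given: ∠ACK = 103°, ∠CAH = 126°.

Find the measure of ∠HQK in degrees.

∠HQK = 49°

1. ∠ACQ = 77°  [linear pair at C on QK]
2. ∠CAQ = 54°  [linear pair at A on QH]
3. ∠AQC = 49°  [△QAC]
4. ∠HQK = 49°  [A on QH, C on QK]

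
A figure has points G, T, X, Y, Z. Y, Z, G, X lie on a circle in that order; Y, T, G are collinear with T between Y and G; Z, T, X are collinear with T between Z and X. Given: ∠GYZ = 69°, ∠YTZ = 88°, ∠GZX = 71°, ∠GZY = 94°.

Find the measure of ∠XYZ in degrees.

1. ∠YGZ = 17°  [△YZG]
2. ∠XZY = 23°  [△YTZ]
3. ∠YXZ = 17°  [same arc YZ]
4. ∠XYZ = 140°  [△YZX]

∠XYZ = 140°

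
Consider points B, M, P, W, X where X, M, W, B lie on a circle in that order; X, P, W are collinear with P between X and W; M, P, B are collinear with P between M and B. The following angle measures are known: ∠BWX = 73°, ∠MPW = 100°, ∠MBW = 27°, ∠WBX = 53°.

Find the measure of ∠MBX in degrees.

1. ∠BXW = 54°  [△XWB]
2. ∠BPX = 100°  [vertical angles at P]
3. ∠MBX = 26°  [△XPB]

∠MBX = 26°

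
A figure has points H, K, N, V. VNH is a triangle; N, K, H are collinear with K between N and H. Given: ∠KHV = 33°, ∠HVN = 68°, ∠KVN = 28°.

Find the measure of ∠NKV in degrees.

∠NKV = 73°

1. ∠NHV = 33°  [K on ray HN]
2. ∠HNV = 79°  [△VNH]
3. ∠KNV = 79°  [K on ray NH]
4. ∠NKV = 73°  [△VNK]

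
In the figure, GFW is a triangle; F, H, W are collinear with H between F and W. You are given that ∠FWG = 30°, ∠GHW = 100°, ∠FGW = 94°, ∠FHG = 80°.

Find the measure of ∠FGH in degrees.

1. ∠GFW = 56°  [△GFW]
2. ∠GFH = 56°  [H on ray FW]
3. ∠FGH = 44°  [△GFH]

∠FGH = 44°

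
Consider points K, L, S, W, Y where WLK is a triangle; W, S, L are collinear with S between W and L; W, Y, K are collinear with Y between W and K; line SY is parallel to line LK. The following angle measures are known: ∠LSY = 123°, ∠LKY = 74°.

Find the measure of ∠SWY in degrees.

1. ∠WSY = 57°  [linear pair at S on WL]
2. ∠LKW = 74°  [Y on ray KW]
3. ∠KLW = 57°  [SY∥LK, corresponding at S]
4. ∠KWL = 49°  [△WLK]
5. ∠SWY = 49°  [S on WL, Y on WK]

∠SWY = 49°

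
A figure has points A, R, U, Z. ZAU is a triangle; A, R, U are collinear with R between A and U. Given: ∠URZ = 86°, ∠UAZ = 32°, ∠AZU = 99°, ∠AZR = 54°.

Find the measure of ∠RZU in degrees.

1. ∠AUZ = 49°  [△ZAU]
2. ∠RUZ = 49°  [R on ray UA]
3. ∠RZU = 45°  [△ZRU]

∠RZU = 45°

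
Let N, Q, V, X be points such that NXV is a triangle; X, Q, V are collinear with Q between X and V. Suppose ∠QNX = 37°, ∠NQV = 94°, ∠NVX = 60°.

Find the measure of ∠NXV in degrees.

1. ∠NQX = 86°  [linear pair at Q on XV]
2. ∠NXQ = 57°  [△NXQ]
3. ∠NXV = 57°  [Q on ray XV]

∠NXV = 57°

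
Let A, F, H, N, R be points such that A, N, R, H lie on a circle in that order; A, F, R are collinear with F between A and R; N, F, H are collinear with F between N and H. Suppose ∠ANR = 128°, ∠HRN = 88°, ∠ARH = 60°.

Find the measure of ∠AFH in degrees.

∠AFH = 84°

1. ∠AHR = 52°  [cyclic ANRH, opposite ∠N+∠H]
2. ∠HAN = 92°  [cyclic ANRH, opposite ∠A+∠R]
3. ∠ANH = 60°  [same arc AH]
4. ∠HAR = 68°  [△ARH]
5. ∠AHN = 28°  [△ANH]
6. ∠AFH = 84°  [△AFH]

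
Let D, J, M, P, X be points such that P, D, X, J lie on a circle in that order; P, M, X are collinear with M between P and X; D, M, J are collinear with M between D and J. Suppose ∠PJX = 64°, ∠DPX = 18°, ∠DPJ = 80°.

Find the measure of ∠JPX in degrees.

1. ∠DJX = 18°  [same arc DX]
2. ∠DXJ = 100°  [cyclic PDXJ, opposite ∠P+∠X]
3. ∠JDX = 62°  [△DXJ]
4. ∠JPX = 62°  [same arc XJ]

∠JPX = 62°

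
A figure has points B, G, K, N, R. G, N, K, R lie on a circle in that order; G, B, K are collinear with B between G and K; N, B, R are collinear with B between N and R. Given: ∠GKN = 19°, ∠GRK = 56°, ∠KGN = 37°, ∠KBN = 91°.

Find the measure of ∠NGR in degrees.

∠NGR = 107°

1. ∠KNR = 70°  [△NBK]
2. ∠KRN = 37°  [same arc NK]
3. ∠NKR = 73°  [△NKR]
4. ∠NGR = 107°  [cyclic GNKR, opposite ∠G+∠K]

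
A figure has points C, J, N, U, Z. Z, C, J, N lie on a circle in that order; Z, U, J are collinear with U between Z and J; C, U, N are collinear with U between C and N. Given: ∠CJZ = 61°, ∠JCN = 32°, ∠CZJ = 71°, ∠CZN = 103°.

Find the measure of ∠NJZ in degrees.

1. ∠JCZ = 48°  [△ZCJ]
2. ∠JZN = 32°  [same arc JN]
3. ∠JNZ = 132°  [cyclic ZCJN, opposite ∠C+∠N]
4. ∠NJZ = 16°  [△ZJN]

∠NJZ = 16°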